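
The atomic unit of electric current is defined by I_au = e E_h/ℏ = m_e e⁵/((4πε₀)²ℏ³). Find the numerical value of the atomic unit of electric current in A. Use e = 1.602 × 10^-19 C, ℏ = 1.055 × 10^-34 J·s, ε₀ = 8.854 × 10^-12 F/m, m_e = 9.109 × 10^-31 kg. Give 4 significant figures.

6.612 × 10^-3 A

I_au = e E_h/ℏ = m_e e⁵/((4πε₀)²ℏ³)
E_h = 4.354 × 10^-18 J
e·E_h/ℏ = 6.612 × 10^-3 A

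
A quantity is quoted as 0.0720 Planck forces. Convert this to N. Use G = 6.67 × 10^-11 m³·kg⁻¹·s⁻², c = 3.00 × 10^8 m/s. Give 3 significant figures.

One Planck force: F_P = c⁴/G = 1.21 × 10^44 N.
0.0720 × 1.21 × 10^44 N = 8.74 × 10^42 N

8.74 × 10^42 N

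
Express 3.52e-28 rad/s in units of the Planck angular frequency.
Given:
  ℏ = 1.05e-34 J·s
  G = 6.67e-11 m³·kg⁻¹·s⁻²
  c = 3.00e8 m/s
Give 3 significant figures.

Planck angular frequency: ω_P = √(c⁵/(ℏG)) = 1.86e43 rad/s.
3.52e-28 / 1.86e43 = 1.89e-71

1.89e-71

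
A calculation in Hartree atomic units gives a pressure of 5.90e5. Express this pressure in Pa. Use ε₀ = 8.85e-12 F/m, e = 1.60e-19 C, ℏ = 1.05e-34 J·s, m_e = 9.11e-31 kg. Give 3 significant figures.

1.78e19 Pa

One atomic unit of pressure: P_au = E_h/a₀³ = m_e⁴e¹⁰/((4πε₀)⁵ℏ⁸) = 3.01e13 Pa.
5.90e5 × 3.01e13 Pa = 1.78e19 Pa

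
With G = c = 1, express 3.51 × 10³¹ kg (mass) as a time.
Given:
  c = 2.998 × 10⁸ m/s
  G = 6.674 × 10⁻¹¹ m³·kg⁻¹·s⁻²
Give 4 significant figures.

8.694 × 10⁻⁵ s

Mass → time via G/c³.
3.51 × 10³¹ kg × (G/c³) = 8.694 × 10⁻⁵ s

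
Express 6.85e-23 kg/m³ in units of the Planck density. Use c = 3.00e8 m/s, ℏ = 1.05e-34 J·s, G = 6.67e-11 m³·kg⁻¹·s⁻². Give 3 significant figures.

1.32e-119

Planck density: ρ_P = c⁵/(ℏG²) = 5.20e96 kg/m³.
6.85e-23 / 5.20e96 = 1.32e-119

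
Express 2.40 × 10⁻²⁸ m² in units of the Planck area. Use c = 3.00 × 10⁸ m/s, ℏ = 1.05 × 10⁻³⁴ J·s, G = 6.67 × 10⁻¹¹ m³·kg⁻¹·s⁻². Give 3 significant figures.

Planck area: A_P = ℏG/c³ = 2.59 × 10⁻⁷⁰ m².
2.40 × 10⁻²⁸ / 2.59 × 10⁻⁷⁰ = 9.25 × 10⁴¹

9.25 × 10⁴¹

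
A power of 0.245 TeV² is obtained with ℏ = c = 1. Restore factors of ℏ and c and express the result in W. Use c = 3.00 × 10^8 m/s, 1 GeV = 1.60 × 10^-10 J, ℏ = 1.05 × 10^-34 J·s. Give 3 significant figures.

Power is [E]/[T] = [E]²/ℏ.
1 GeV² → 1/ℏ × (1 GeV in J)² = 2.44 × 10^14 W.
Convert the energy scale: 0.245 TeV² = 2.45 × 10^5 GeV².
Result: 2.45 × 10^5 × 2.44 × 10^14 = 5.97 × 10^19 W.

5.97 × 10^19 W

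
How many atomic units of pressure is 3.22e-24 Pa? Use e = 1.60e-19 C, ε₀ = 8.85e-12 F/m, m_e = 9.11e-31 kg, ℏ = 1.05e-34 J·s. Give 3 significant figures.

atomic unit of pressure: P_au = E_h/a₀³ = m_e⁴e¹⁰/((4πε₀)⁵ℏ⁸) = 3.01e13 Pa.
3.22e-24 / 3.01e13 = 1.07e-37

1.07e-37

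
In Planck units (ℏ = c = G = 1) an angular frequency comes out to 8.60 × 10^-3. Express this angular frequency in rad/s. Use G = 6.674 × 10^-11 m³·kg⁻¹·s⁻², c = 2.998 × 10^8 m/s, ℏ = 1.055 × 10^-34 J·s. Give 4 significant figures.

1.595 × 10^41 rad/s

One Planck angular frequency: ω_P = √(c⁵/(ℏG)) = 1.855 × 10^43 rad/s.
8.60 × 10^-3 × 1.855 × 10^43 rad/s = 1.595 × 10^41 rad/s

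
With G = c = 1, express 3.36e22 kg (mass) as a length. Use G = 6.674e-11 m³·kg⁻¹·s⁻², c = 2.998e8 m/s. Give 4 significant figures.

In G = c = 1 units mass has dimensions of length; the conversion factor is G/c².
3.36e22 kg × (G/c²) = 2.495e-5 m

2.495e-5 m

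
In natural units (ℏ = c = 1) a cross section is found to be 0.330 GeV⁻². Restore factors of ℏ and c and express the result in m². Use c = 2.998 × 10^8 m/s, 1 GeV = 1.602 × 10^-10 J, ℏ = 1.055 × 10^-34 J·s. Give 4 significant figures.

Area is [L]² = [E]⁻²·(ℏc)²; restore (ℏc)².
1 GeV⁻² → (ℏc)² × (1 GeV in J)⁻² = 3.898 × 10^-32 m².
Result: 0.330 × 3.898 × 10^-32 = 1.286 × 10^-32 m².

1.286 × 10^-32 m²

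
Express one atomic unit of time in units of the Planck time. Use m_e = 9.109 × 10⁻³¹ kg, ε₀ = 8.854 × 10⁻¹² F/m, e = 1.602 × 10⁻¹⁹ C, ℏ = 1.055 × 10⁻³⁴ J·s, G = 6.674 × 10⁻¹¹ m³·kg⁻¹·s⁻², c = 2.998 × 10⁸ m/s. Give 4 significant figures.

4.494 × 10²⁶

atomic unit of time: τ_au = (4πε₀)²ℏ³/(m_e e⁴) = 2.423 × 10⁻¹⁷ s
Planck time: t_P = √(ℏG/c⁵) = 5.392 × 10⁻⁴⁴ s
ratio = 2.423 × 10⁻¹⁷ / 5.392 × 10⁻⁴⁴ = 4.494 × 10²⁶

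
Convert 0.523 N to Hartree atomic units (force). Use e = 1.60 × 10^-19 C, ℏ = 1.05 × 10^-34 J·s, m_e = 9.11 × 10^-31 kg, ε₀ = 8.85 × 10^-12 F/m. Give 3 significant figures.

atomic unit of force: F_au = E_h/a₀ = m_e²e⁶/((4πε₀)³ℏ⁴) = 8.33 × 10^-8 N.
0.523 / 8.33 × 10^-8 = 6.28 × 10^6

6.28 × 10^6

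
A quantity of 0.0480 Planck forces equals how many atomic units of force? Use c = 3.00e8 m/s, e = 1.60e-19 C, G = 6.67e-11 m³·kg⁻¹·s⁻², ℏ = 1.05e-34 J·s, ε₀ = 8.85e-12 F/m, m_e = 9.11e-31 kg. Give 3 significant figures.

Planck force: F_P = c⁴/G = 1.21e44 N
atomic unit of force: F_au = E_h/a₀ = m_e²e⁶/((4πε₀)³ℏ⁴) = 8.33e-8 N
0.0480 × 1.21e44 / 8.33e-8 = 7.00e49

7.00e49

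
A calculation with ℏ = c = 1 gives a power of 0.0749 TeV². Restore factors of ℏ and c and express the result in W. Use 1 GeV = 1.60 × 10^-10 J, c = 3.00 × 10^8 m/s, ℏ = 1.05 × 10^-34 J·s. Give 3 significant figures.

1.83 × 10^19 W

Power is [E]/[T] = [E]²/ℏ.
1 GeV² → 1/ℏ × (1 GeV in J)² = 2.44 × 10^14 W.
Convert the energy scale: 0.0749 TeV² = 7.49 × 10^4 GeV².
Result: 7.49 × 10^4 × 2.44 × 10^14 = 1.83 × 10^19 W.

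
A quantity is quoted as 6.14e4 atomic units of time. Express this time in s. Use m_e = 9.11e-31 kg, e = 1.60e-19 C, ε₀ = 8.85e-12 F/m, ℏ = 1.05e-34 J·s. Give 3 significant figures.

1.47e-12 s

One atomic unit of time: τ_au = (4πε₀)²ℏ³/(m_e e⁴) = 2.40e-17 s.
6.14e4 × 2.40e-17 s = 1.47e-12 s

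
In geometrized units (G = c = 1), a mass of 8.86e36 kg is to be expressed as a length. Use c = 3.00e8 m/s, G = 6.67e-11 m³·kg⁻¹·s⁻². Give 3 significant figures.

6.57e9 m

In G = c = 1 units mass has dimensions of length; the conversion factor is G/c².
8.86e36 kg × (G/c²) = 6.57e9 m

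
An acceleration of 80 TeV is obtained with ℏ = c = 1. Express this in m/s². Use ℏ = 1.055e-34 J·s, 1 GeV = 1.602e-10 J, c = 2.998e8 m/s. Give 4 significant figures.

Acceleration is [L]/[T]² = c·[E]/ℏ.
1 GeV → c/ℏ × (1 GeV in J) = 4.552e32 m/s².
Convert the energy scale: 80 TeV = 8.00e4 GeV.
Result: 8.00e4 × 4.552e32 = 3.642e37 m/s².

3.642e37 m/s²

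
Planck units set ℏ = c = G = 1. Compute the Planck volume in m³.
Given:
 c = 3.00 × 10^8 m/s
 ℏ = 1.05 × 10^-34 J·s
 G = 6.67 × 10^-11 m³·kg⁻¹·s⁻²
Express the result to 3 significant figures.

4.18 × 10^-105 m³

From ℏ = c = G = 1 the volume scale is V_P = (ℏG/c³)^(3/2).
  = √(1.75 × 10^-209)
  = 4.18 × 10^-105 m³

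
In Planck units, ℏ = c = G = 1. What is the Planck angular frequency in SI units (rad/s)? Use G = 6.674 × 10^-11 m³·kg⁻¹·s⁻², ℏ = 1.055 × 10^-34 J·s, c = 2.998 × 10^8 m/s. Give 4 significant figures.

1.855 × 10^43 rad/s

The unique combination of the constants set to 1 with dimensions of angular frequency is ω_P = √(c⁵/(ℏG)).
  = √(3.440 × 10^86)
  = 1.855 × 10^43 rad/s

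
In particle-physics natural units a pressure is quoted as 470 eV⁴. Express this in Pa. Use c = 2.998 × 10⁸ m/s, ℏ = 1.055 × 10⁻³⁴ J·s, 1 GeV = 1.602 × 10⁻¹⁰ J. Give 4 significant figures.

9.784 × 10³ Pa

Pressure is [E]/[L]³ = [E]⁴/(ℏc)³.
1 GeV⁴ → 1/(ℏc)³ × (1 GeV in J)⁴ = 2.082 × 10³⁷ Pa.
Convert the energy scale: 470 eV⁴ = 4.70 × 10⁻³⁴ GeV⁴.
Result: 4.70 × 10⁻³⁴ × 2.082 × 10³⁷ = 9.784 × 10³ Pa.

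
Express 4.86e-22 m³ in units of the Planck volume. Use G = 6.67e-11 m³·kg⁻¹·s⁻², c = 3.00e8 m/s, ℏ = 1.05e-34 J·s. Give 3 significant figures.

Planck volume: V_P = (ℏG/c³)^(3/2) = 4.18e-105 m³.
4.86e-22 / 4.18e-105 = 1.16e83

1.16e83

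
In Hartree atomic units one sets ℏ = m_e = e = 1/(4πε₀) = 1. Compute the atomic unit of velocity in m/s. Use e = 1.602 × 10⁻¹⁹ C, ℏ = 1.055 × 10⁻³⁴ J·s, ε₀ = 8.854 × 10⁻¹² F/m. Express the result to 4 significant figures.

2.186 × 10⁶ m/s

v_au = e²/(4πε₀ℏ)
  = 2.566 × 10⁻³⁸ / 1.174 × 10⁻⁴⁴
  = 2.186 × 10⁶ m/s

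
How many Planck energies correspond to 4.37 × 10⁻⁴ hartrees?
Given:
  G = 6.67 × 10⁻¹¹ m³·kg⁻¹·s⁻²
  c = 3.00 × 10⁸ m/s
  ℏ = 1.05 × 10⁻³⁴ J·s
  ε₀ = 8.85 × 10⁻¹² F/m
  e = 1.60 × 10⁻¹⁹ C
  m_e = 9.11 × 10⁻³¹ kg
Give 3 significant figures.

9.78 × 10⁻³¹

hartree: E_h = m_e e⁴/(4πε₀ℏ)² = 4.38 × 10⁻¹⁸ J
Planck energy: E_P = √(ℏc⁵/G) = 1.96 × 10⁹ J
4.37 × 10⁻⁴ × 4.38 × 10⁻¹⁸ / 1.96 × 10⁹ = 9.78 × 10⁻³¹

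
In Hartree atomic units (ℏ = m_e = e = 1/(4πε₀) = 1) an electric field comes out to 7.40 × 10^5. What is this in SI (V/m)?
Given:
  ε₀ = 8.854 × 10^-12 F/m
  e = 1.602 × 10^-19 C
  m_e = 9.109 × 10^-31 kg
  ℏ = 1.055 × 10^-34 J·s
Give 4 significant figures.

3.797 × 10^17 V/m

One atomic unit of electric field: E_au = E_h/(e a₀) = m_e²e⁵/((4πε₀)³ℏ⁴) = 5.131 × 10^11 V/m.
7.40 × 10^5 × 5.131 × 10^11 V/m = 3.797 × 10^17 V/m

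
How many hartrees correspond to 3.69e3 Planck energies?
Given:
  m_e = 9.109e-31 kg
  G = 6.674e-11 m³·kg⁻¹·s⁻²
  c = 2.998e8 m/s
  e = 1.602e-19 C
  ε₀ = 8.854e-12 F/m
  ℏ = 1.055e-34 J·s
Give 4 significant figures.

Planck energy: E_P = √(ℏc⁵/G) = 1.957e9 J
hartree: E_h = m_e e⁴/(4πε₀ℏ)² = 4.354e-18 J
3.69e3 × 1.957e9 / 4.354e-18 = 1.658e30

1.658e30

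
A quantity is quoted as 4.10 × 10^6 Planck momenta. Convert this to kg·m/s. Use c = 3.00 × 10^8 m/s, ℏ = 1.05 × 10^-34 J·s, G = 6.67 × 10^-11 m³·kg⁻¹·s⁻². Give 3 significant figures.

2.67 × 10^7 kg·m/s

One Planck momentum: p_P = √(ℏc³/G) = 6.52 kg·m/s.
4.10 × 10^6 × 6.52 kg·m/s = 2.67 × 10^7 kg·m/s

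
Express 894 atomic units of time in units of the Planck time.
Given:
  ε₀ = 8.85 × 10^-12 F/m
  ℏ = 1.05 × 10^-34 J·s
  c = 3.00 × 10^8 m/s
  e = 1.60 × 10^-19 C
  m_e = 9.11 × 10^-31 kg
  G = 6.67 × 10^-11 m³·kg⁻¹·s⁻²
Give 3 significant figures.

atomic unit of time: τ_au = (4πε₀)²ℏ³/(m_e e⁴) = 2.40 × 10^-17 s
Planck time: t_P = √(ℏG/c⁵) = 5.37 × 10^-44 s
894 × 2.40 × 10^-17 / 5.37 × 10^-44 = 3.99 × 10^29

3.99 × 10^29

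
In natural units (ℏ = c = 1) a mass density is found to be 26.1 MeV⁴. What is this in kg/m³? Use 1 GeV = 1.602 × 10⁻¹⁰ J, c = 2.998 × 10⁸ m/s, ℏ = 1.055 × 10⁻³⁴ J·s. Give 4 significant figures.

Mass density is [E]/(c²[L]³) = [E]⁴/(ℏ³c⁵).
1 GeV⁴ → 1/(ℏ³c⁵) × (1 GeV in J)⁴ = 2.316 × 10²⁰ kg/m³.
Convert the energy scale: 26.1 MeV⁴ = 2.61 × 10⁻¹¹ GeV⁴.
Result: 2.61 × 10⁻¹¹ × 2.316 × 10²⁰ = 6.045 × 10⁹ kg/m³.

6.045 × 10⁹ kg/m³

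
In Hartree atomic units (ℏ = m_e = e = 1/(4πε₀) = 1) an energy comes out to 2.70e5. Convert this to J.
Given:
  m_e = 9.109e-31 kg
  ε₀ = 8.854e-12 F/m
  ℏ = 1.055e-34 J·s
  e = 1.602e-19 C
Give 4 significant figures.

One hartree: E_h = m_e e⁴/(4πε₀ℏ)² = 4.354e-18 J.
2.70e5 × 4.354e-18 J = 1.176e-12 J

1.176e-12 J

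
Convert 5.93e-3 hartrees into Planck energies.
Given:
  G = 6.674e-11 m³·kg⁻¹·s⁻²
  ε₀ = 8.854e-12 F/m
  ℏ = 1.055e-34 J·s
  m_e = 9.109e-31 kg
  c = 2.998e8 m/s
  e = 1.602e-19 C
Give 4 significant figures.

1.320e-29

hartree: E_h = m_e e⁴/(4πε₀ℏ)² = 4.354e-18 J
Planck energy: E_P = √(ℏc⁵/G) = 1.957e9 J
5.93e-3 × 4.354e-18 / 1.957e9 = 1.320e-29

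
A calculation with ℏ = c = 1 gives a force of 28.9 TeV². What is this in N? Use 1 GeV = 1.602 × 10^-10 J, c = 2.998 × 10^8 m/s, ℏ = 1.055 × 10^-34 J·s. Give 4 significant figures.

Force is [E]/[L] = [E]²/(ℏc); restore (ℏc)⁻¹.
1 GeV² → 1/(ℏc) × (1 GeV in J)² = 8.114 × 10^5 N.
Convert the energy scale: 28.9 TeV² = 2.89 × 10^7 GeV².
Result: 2.89 × 10^7 × 8.114 × 10^5 = 2.345 × 10^13 N.

2.345 × 10^13 N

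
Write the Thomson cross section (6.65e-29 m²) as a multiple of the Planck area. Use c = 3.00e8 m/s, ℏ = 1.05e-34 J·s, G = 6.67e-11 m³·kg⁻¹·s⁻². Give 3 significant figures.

2.56e41

Planck area: A_P = ℏG/c³ = 2.59e-70 m².
6.65e-29 / 2.59e-70 = 2.56e41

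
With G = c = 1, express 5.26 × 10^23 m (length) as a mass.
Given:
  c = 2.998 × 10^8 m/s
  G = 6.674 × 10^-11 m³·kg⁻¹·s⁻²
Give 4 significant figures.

7.084 × 10^50 kg

Length → mass via c²/G.
5.26 × 10^23 m × (c²/G) = 7.084 × 10^50 kg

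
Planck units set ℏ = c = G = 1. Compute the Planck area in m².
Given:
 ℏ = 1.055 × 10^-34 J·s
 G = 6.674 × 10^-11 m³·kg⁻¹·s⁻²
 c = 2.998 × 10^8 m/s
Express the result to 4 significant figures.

2.613 × 10^-70 m²

From ℏ = c = G = 1 the area scale is A_P = ℏG/c³.
  = 7.041 × 10^-45 / 2.695 × 10^25
  = 2.613 × 10^-70 m²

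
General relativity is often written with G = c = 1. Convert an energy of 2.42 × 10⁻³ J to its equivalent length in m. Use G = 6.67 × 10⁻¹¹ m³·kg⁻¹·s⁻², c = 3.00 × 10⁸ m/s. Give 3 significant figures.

1.99 × 10⁻⁴⁷ m

Energy → length via G/c⁴.
2.42 × 10⁻³ J × (G/c⁴) = 1.99 × 10⁻⁴⁷ m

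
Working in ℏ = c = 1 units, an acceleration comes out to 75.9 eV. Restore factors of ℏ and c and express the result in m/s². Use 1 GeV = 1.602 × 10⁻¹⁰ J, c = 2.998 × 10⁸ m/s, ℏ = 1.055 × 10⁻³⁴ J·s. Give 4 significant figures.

3.455 × 10²⁵ m/s²

Acceleration is [L]/[T]² = c·[E]/ℏ.
1 GeV → c/ℏ × (1 GeV in J) = 4.552 × 10³² m/s².
Convert the energy scale: 75.9 eV = 7.59 × 10⁻⁸ GeV.
Result: 7.59 × 10⁻⁸ × 4.552 × 10³² = 3.455 × 10²⁵ m/s².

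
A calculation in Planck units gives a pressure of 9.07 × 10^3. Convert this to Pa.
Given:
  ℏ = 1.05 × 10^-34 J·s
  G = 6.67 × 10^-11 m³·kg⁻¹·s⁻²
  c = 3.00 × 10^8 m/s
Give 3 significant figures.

4.25 × 10^117 Pa

One Planck pressure: p_P = c⁷/(ℏG²) = 4.68 × 10^113 Pa.
9.07 × 10^3 × 4.68 × 10^113 Pa = 4.25 × 10^117 Pa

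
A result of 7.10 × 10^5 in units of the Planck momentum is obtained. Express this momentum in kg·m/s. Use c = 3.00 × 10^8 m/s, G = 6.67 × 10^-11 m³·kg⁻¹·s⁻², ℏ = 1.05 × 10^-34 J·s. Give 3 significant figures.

One Planck momentum: p_P = √(ℏc³/G) = 6.52 kg·m/s.
7.10 × 10^5 × 6.52 kg·m/s = 4.63 × 10^6 kg·m/s

4.63 × 10^6 kg·m/s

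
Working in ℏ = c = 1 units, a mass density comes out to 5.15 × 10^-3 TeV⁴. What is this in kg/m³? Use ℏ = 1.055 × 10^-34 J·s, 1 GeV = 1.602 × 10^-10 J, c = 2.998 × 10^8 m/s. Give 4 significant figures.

Mass density is [E]/(c²[L]³) = [E]⁴/(ℏ³c⁵).
1 GeV⁴ → 1/(ℏ³c⁵) × (1 GeV in J)⁴ = 2.316 × 10^20 kg/m³.
Convert the energy scale: 5.15 × 10^-3 TeV⁴ = 5.15 × 10^9 GeV⁴.
Result: 5.15 × 10^9 × 2.316 × 10^20 = 1.193 × 10^30 kg/m³.

1.193 × 10^30 kg/m³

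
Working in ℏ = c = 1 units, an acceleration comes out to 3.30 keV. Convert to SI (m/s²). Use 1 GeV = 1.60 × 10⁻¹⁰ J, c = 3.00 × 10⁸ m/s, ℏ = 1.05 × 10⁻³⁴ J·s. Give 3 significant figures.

Acceleration is [L]/[T]² = c·[E]/ℏ.
1 GeV → c/ℏ × (1 GeV in J) = 4.57 × 10³² m/s².
Convert the energy scale: 3.30 keV = 3.30 × 10⁻⁶ GeV.
Result: 3.30 × 10⁻⁶ × 4.57 × 10³² = 1.51 × 10²⁷ m/s².

1.51 × 10²⁷ m/s²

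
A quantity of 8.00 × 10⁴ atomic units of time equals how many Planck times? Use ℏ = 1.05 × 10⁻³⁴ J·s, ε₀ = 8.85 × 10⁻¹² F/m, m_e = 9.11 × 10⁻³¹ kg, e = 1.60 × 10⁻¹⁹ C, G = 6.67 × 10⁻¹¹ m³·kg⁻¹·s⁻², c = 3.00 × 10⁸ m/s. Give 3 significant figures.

atomic unit of time: τ_au = (4πε₀)²ℏ³/(m_e e⁴) = 2.40 × 10⁻¹⁷ s
Planck time: t_P = √(ℏG/c⁵) = 5.37 × 10⁻⁴⁴ s
8.00 × 10⁴ × 2.40 × 10⁻¹⁷ / 5.37 × 10⁻⁴⁴ = 3.57 × 10³¹

3.57 × 10³¹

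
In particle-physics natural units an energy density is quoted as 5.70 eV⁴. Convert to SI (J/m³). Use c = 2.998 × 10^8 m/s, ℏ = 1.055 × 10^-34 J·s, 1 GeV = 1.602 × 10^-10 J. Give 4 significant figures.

[E]/[L]³ = [E]⁴/(ℏc)³; restore (ℏc)⁻³.
1 GeV⁴ → 1/(ℏc)³ × (1 GeV in J)⁴ = 2.082 × 10^37 J/m³.
Convert the energy scale: 5.70 eV⁴ = 5.70 × 10^-36 GeV⁴.
Result: 5.70 × 10^-36 × 2.082 × 10^37 = 118.7 J/m³.

118.7 J/m³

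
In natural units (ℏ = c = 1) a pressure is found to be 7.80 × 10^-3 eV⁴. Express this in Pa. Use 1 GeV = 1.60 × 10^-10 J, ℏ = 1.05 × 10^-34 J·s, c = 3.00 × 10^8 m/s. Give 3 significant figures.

Pressure is [E]/[L]³ = [E]⁴/(ℏc)³.
1 GeV⁴ → 1/(ℏc)³ × (1 GeV in J)⁴ = 2.10 × 10^37 Pa.
Convert the energy scale: 7.80 × 10^-3 eV⁴ = 7.80 × 10^-39 GeV⁴.
Result: 7.80 × 10^-39 × 2.10 × 10^37 = 0.164 Pa.

0.164 Pa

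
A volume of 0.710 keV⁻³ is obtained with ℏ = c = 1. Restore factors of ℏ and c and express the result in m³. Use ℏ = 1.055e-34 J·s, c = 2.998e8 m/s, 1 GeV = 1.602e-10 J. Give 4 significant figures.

Volume is [L]³ = [E]⁻³·(ℏc)³.
1 GeV⁻³ → (ℏc)³ × (1 GeV in J)⁻³ = 7.696e-48 m³.
Convert the energy scale: 0.710 keV⁻³ = 7.10e17 GeV⁻³.
Result: 7.10e17 × 7.696e-48 = 5.464e-30 m³.

5.464e-30 m³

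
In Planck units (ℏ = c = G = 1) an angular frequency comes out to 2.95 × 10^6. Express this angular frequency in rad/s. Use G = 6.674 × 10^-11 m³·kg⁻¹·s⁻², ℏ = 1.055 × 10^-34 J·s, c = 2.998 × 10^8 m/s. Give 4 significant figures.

5.471 × 10^49 rad/s

One Planck angular frequency: ω_P = √(c⁵/(ℏG)) = 1.855 × 10^43 rad/s.
2.95 × 10^6 × 1.855 × 10^43 rad/s = 5.471 × 10^49 rad/s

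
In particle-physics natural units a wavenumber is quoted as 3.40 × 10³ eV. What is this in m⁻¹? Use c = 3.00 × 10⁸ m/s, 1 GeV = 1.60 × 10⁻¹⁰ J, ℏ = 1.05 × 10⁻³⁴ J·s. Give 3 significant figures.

Inverse length is [E]/(ℏc).
1 GeV → 1/(ℏc) × (1 GeV in J) = 5.08 × 10¹⁵ m⁻¹.
Convert the energy scale: 3.40 × 10³ eV = 3.40 × 10⁻⁶ GeV.
Result: 3.40 × 10⁻⁶ × 5.08 × 10¹⁵ = 1.73 × 10¹⁰ m⁻¹.

1.73 × 10¹⁰ m⁻¹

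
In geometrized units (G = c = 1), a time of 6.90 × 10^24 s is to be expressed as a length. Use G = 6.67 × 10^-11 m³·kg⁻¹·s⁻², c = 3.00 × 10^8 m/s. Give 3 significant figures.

Time → length via c.
6.90 × 10^24 s × (c) = 2.07 × 10^33 m

2.07 × 10^33 m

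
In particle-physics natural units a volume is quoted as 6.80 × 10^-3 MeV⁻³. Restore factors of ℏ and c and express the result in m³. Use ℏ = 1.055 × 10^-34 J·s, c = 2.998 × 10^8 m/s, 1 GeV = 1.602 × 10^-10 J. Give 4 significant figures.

5.233 × 10^-41 m³

Volume is [L]³ = [E]⁻³·(ℏc)³.
1 GeV⁻³ → (ℏc)³ × (1 GeV in J)⁻³ = 7.696 × 10^-48 m³.
Convert the energy scale: 6.80 × 10^-3 MeV⁻³ = 6.80 × 10^6 GeV⁻³.
Result: 6.80 × 10^6 × 7.696 × 10^-48 = 5.233 × 10^-41 m³.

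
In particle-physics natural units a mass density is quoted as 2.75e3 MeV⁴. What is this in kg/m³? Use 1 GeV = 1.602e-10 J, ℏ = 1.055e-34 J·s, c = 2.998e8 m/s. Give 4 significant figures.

Mass density is [E]/(c²[L]³) = [E]⁴/(ℏ³c⁵).
1 GeV⁴ → 1/(ℏ³c⁵) × (1 GeV in J)⁴ = 2.316e20 kg/m³.
Convert the energy scale: 2.75e3 MeV⁴ = 2.75e-9 GeV⁴.
Result: 2.75e-9 × 2.316e20 = 6.369e11 kg/m³.

6.369e11 kg/m³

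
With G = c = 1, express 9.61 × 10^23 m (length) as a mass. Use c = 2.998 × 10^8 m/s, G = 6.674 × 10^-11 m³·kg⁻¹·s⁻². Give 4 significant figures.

1.294 × 10^51 kg

Length → mass via c²/G.
9.61 × 10^23 m × (c²/G) = 1.294 × 10^51 kg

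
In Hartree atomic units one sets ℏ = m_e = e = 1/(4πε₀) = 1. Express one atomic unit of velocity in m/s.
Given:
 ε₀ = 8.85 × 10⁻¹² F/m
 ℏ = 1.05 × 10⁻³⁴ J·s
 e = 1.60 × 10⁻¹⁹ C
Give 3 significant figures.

2.19 × 10⁶ m/s

v_au = e²/(4πε₀ℏ)
  = 2.56 × 10⁻³⁸ / 1.17 × 10⁻⁴⁴
  = 2.19 × 10⁶ m/s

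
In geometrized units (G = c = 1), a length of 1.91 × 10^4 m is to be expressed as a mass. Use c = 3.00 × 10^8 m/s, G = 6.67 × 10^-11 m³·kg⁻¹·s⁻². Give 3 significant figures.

Length → mass via c²/G.
1.91 × 10^4 m × (c²/G) = 2.58 × 10^31 kg

2.58 × 10^31 kg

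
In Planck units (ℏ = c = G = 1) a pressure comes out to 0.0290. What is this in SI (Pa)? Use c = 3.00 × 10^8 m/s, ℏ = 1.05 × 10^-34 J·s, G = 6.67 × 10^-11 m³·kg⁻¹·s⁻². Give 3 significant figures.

One Planck pressure: p_P = c⁷/(ℏG²) = 4.68 × 10^113 Pa.
0.0290 × 4.68 × 10^113 Pa = 1.36 × 10^112 Pa

1.36 × 10^112 Pa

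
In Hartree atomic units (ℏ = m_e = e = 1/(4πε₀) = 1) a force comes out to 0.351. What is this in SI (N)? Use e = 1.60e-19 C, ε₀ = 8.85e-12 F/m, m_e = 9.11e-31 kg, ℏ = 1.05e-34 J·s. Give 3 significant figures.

2.92e-8 N

One atomic unit of force: F_au = E_h/a₀ = m_e²e⁶/((4πε₀)³ℏ⁴) = 8.33e-8 N.
0.351 × 8.33e-8 N = 2.92e-8 N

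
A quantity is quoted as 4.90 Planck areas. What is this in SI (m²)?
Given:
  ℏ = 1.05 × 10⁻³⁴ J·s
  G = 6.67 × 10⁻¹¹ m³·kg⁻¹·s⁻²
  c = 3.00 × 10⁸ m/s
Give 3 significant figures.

1.27 × 10⁻⁶⁹ m²

One Planck area: A_P = ℏG/c³ = 2.59 × 10⁻⁷⁰ m².
4.90 × 2.59 × 10⁻⁷⁰ m² = 1.27 × 10⁻⁶⁹ m²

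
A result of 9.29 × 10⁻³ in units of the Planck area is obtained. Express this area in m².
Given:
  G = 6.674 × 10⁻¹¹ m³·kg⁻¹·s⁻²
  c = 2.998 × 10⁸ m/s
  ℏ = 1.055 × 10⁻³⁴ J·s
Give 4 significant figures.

2.428 × 10⁻⁷² m²

One Planck area: A_P = ℏG/c³ = 2.613 × 10⁻⁷⁰ m².
9.29 × 10⁻³ × 2.613 × 10⁻⁷⁰ m² = 2.428 × 10⁻⁷² m²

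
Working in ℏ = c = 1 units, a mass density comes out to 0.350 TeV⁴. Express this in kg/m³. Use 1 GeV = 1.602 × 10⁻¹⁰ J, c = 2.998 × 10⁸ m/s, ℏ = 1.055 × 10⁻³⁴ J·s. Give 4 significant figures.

Mass density is [E]/(c²[L]³) = [E]⁴/(ℏ³c⁵).
1 GeV⁴ → 1/(ℏ³c⁵) × (1 GeV in J)⁴ = 2.316 × 10²⁰ kg/m³.
Convert the energy scale: 0.350 TeV⁴ = 3.50 × 10¹¹ GeV⁴.
Result: 3.50 × 10¹¹ × 2.316 × 10²⁰ = 8.106 × 10³¹ kg/m³.

8.106 × 10³¹ kg/m³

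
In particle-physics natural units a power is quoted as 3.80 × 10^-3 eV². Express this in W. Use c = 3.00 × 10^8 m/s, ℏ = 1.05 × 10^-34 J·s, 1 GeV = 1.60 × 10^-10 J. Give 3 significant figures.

9.26 × 10^-7 W

Power is [E]/[T] = [E]²/ℏ.
1 GeV² → 1/ℏ × (1 GeV in J)² = 2.44 × 10^14 W.
Convert the energy scale: 3.80 × 10^-3 eV² = 3.80 × 10^-21 GeV².
Result: 3.80 × 10^-21 × 2.44 × 10^14 = 9.26 × 10^-7 W.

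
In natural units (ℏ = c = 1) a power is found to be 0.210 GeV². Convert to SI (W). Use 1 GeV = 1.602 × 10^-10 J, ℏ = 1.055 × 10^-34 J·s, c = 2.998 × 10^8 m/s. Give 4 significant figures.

Power is [E]/[T] = [E]²/ℏ.
1 GeV² → 1/ℏ × (1 GeV in J)² = 2.433 × 10^14 W.
Result: 0.210 × 2.433 × 10^14 = 5.108 × 10^13 W.

5.108 × 10^13 W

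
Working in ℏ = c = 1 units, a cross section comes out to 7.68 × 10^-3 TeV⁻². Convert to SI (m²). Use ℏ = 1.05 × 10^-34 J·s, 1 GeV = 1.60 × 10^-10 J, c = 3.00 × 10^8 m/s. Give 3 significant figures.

2.98 × 10^-40 m²

Area is [L]² = [E]⁻²·(ℏc)²; restore (ℏc)².
1 GeV⁻² → (ℏc)² × (1 GeV in J)⁻² = 3.88 × 10^-32 m².
Convert the energy scale: 7.68 × 10^-3 TeV⁻² = 7.68 × 10^-9 GeV⁻².
Result: 7.68 × 10^-9 × 3.88 × 10^-32 = 2.98 × 10^-40 m².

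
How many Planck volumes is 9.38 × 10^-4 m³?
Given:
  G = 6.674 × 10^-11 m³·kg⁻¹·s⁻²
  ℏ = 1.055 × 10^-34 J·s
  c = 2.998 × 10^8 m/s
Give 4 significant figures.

Planck volume: V_P = (ℏG/c³)^(3/2) = 4.224 × 10^-105 m³.
9.38 × 10^-4 / 4.224 × 10^-105 = 2.221 × 10^101

2.221 × 10^101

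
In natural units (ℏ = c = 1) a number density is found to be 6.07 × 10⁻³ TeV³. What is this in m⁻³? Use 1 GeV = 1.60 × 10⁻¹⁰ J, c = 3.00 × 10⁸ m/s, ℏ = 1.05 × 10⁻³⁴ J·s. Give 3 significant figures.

7.95 × 10⁵³ m⁻³

Number density is [L]⁻³ = [E]³/(ℏc)³.
1 GeV³ → 1/(ℏc)³ × (1 GeV in J)³ = 1.31 × 10⁴⁷ m⁻³.
Convert the energy scale: 6.07 × 10⁻³ TeV³ = 6.07 × 10⁶ GeV³.
Result: 6.07 × 10⁶ × 1.31 × 10⁴⁷ = 7.95 × 10⁵³ m⁻³.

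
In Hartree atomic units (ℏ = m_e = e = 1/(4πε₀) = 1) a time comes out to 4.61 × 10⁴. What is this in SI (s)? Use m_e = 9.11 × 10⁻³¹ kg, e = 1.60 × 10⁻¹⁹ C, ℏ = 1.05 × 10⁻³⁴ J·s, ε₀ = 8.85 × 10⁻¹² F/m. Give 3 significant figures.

1.11 × 10⁻¹² s

One atomic unit of time: τ_au = (4πε₀)²ℏ³/(m_e e⁴) = 2.40 × 10⁻¹⁷ s.
4.61 × 10⁴ × 2.40 × 10⁻¹⁷ s = 1.11 × 10⁻¹² s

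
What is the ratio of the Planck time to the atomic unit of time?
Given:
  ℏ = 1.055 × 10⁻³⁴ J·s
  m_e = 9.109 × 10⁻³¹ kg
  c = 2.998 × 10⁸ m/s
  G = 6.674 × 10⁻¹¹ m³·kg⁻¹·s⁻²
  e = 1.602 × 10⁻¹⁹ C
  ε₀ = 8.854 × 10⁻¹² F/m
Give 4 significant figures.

2.225 × 10⁻²⁷

Planck time: t_P = √(ℏG/c⁵) = 5.392 × 10⁻⁴⁴ s
atomic unit of time: τ_au = (4πε₀)²ℏ³/(m_e e⁴) = 2.423 × 10⁻¹⁷ s
ratio = 5.392 × 10⁻⁴⁴ / 2.423 × 10⁻¹⁷ = 2.225 × 10⁻²⁷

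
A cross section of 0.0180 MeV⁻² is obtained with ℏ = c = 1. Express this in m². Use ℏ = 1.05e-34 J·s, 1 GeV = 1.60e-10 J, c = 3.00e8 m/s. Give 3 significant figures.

6.98e-28 m²

Area is [L]² = [E]⁻²·(ℏc)²; restore (ℏc)².
1 GeV⁻² → (ℏc)² × (1 GeV in J)⁻² = 3.88e-32 m².
Convert the energy scale: 0.0180 MeV⁻² = 1.80e4 GeV⁻².
Result: 1.80e4 × 3.88e-32 = 6.98e-28 m².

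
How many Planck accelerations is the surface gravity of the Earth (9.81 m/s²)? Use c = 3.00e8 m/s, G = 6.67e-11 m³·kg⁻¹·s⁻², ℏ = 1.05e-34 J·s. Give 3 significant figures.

Planck acceleration: a_P = √(c⁷/(ℏG)) = 5.59e51 m/s².
9.81 / 5.59e51 = 1.76e-51

1.76e-51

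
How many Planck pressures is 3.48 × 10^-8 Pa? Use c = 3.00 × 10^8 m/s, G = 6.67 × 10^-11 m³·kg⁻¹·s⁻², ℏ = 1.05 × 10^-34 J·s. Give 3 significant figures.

Planck pressure: p_P = c⁷/(ℏG²) = 4.68 × 10^113 Pa.
3.48 × 10^-8 / 4.68 × 10^113 = 7.43 × 10^-122

7.43 × 10^-122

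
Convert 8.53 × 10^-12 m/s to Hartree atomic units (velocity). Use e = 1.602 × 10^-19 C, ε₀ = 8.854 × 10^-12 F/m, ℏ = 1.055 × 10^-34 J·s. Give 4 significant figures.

3.901 × 10^-18

atomic unit of velocity: v_au = e²/(4πε₀ℏ) = 2.186 × 10^6 m/s.
8.53 × 10^-12 / 2.186 × 10^6 = 3.901 × 10^-18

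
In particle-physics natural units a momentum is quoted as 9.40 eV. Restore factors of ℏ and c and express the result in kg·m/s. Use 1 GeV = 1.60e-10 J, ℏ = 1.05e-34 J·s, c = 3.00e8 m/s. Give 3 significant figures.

Momentum is [E]/c; divide by c.
1 GeV → 1/c × (1 GeV in J) = 5.33e-19 kg·m/s.
Convert the energy scale: 9.40 eV = 9.40e-9 GeV.
Result: 9.40e-9 × 5.33e-19 = 5.01e-27 kg·m/s.

5.01e-27 kg·m/s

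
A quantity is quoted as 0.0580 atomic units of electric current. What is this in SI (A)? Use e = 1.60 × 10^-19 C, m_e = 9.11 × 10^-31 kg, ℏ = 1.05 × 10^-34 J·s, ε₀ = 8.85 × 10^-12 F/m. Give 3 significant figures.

3.87 × 10^-4 A

One atomic unit of electric current: I_au = e E_h/ℏ = m_e e⁵/((4πε₀)²ℏ³) = 6.67 × 10^-3 A.
0.0580 × 6.67 × 10^-3 A = 3.87 × 10^-4 A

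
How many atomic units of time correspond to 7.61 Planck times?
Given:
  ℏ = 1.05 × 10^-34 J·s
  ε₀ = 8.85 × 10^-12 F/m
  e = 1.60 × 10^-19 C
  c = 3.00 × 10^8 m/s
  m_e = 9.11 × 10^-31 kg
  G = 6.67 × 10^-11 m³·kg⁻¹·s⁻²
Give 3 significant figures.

Planck time: t_P = √(ℏG/c⁵) = 5.37 × 10^-44 s
atomic unit of time: τ_au = (4πε₀)²ℏ³/(m_e e⁴) = 2.40 × 10^-17 s
7.61 × 5.37 × 10^-44 / 2.40 × 10^-17 = 1.70 × 10^-26

1.70 × 10^-26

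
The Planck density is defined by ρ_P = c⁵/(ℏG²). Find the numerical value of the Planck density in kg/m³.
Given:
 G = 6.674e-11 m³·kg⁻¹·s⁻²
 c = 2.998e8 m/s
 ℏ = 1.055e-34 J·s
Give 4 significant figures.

ρ_P = c⁵/(ℏG²)
  = 2.422e42 / 4.699e-55
  = 5.154e96 kg/m³

5.154e96 kg/m³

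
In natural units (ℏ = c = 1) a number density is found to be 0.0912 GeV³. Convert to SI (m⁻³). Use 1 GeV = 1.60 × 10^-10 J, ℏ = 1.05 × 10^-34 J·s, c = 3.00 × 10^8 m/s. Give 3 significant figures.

1.20 × 10^46 m⁻³

Number density is [L]⁻³ = [E]³/(ℏc)³.
1 GeV³ → 1/(ℏc)³ × (1 GeV in J)³ = 1.31 × 10^47 m⁻³.
Result: 0.0912 × 1.31 × 10^47 = 1.20 × 10^46 m⁻³.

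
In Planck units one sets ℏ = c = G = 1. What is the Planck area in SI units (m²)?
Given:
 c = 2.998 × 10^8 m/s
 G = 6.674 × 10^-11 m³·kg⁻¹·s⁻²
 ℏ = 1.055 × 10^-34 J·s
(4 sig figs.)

A_P = ℏG/c³
  = 7.041 × 10^-45 / 2.695 × 10^25
  = 2.613 × 10^-70 m²

2.613 × 10^-70 m²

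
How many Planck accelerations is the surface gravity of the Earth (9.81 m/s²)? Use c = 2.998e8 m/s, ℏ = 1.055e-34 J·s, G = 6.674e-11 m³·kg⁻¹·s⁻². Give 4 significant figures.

1.764e-51

Planck acceleration: a_P = √(c⁷/(ℏG)) = 5.560e51 m/s².
9.81 / 5.560e51 = 1.764e-51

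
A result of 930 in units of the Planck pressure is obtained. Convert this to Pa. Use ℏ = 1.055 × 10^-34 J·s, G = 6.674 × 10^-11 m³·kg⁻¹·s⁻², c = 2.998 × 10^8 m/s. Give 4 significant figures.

4.308 × 10^116 Pa

One Planck pressure: p_P = c⁷/(ℏG²) = 4.632 × 10^113 Pa.
930 × 4.632 × 10^113 Pa = 4.308 × 10^116 Pa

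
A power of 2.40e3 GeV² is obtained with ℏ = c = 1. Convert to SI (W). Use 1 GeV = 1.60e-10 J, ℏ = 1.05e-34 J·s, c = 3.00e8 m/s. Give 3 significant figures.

Power is [E]/[T] = [E]²/ℏ.
1 GeV² → 1/ℏ × (1 GeV in J)² = 2.44e14 W.
Result: 2.40e3 × 2.44e14 = 5.85e17 W.

5.85e17 W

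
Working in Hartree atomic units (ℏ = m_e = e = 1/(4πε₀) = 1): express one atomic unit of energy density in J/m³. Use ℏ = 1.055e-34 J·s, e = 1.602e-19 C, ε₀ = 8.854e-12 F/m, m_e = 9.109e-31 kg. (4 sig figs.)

2.929e13 J/m³

The unique combination of the constants set to 1 with dimensions of energy density is u_au = E_h/a₀³ = m_e⁴e¹⁰/((4πε₀)⁵ℏ⁸).
E_h = 4.354e-18 J
a₀ = 5.297e-11 m
E_h/a₀³ = 2.929e13 J/m³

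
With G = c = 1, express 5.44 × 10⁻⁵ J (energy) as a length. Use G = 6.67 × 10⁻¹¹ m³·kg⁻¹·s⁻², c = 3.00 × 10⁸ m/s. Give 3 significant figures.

Energy → length via G/c⁴.
5.44 × 10⁻⁵ J × (G/c⁴) = 4.48 × 10⁻⁴⁹ m

4.48 × 10⁻⁴⁹ m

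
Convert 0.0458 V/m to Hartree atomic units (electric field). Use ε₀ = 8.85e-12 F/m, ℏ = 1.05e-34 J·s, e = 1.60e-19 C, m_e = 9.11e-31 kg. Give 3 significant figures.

atomic unit of electric field: E_au = E_h/(e a₀) = m_e²e⁵/((4πε₀)³ℏ⁴) = 5.20e11 V/m.
0.0458 / 5.20e11 = 8.80e-14

8.80e-14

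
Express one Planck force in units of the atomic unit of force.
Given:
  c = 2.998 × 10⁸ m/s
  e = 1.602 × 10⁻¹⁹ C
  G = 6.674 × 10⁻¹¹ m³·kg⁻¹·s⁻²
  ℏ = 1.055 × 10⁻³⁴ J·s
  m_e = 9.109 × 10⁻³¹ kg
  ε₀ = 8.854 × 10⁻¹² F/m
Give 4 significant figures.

Planck force: F_P = c⁴/G = 1.210 × 10⁴⁴ N
atomic unit of force: F_au = E_h/a₀ = m_e²e⁶/((4πε₀)³ℏ⁴) = 8.220 × 10⁻⁸ N
ratio = 1.210 × 10⁴⁴ / 8.220 × 10⁻⁸ = 1.473 × 10⁵¹

1.473 × 10⁵¹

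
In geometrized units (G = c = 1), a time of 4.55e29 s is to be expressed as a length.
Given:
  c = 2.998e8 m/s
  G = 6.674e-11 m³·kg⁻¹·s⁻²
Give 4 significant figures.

1.364e38 m

Time → length via c.
4.55e29 s × (c) = 1.364e38 m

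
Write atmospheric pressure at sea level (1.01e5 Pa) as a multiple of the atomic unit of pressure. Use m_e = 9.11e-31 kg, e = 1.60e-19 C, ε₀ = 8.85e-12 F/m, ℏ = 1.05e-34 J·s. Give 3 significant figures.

3.35e-9

atomic unit of pressure: P_au = E_h/a₀³ = m_e⁴e¹⁰/((4πε₀)⁵ℏ⁸) = 3.01e13 Pa.
1.01e5 / 3.01e13 = 3.35e-9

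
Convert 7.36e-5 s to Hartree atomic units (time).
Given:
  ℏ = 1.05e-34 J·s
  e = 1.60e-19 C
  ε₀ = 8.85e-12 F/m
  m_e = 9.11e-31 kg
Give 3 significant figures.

3.07e12

atomic unit of time: τ_au = (4πε₀)²ℏ³/(m_e e⁴) = 2.40e-17 s.
7.36e-5 / 2.40e-17 = 3.07e12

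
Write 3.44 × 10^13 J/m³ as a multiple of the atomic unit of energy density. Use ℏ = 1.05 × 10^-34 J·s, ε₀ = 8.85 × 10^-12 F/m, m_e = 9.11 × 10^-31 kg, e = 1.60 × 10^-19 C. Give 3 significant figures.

1.14

atomic unit of energy density: u_au = E_h/a₀³ = m_e⁴e¹⁰/((4πε₀)⁵ℏ⁸) = 3.01 × 10^13 J/m³.
3.44 × 10^13 / 3.01 × 10^13 = 1.14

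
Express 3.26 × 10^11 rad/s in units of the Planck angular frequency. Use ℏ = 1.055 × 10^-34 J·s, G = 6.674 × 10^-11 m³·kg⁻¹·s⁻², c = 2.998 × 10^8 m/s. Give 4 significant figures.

1.758 × 10^-32

Planck angular frequency: ω_P = √(c⁵/(ℏG)) = 1.855 × 10^43 rad/s.
3.26 × 10^11 / 1.855 × 10^43 = 1.758 × 10^-32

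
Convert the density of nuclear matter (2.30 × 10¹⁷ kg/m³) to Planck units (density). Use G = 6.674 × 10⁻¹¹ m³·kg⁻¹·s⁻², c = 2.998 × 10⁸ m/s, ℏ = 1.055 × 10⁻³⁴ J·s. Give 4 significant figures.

4.463 × 10⁻⁸⁰

Planck density: ρ_P = c⁵/(ℏG²) = 5.154 × 10⁹⁶ kg/m³.
2.30 × 10¹⁷ / 5.154 × 10⁹⁶ = 4.463 × 10⁻⁸⁰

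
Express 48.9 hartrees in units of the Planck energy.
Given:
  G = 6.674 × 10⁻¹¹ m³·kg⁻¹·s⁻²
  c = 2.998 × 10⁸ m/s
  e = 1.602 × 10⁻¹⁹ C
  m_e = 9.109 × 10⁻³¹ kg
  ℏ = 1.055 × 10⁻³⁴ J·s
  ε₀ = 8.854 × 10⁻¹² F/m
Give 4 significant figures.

1.088 × 10⁻²⁵

hartree: E_h = m_e e⁴/(4πε₀ℏ)² = 4.354 × 10⁻¹⁸ J
Planck energy: E_P = √(ℏc⁵/G) = 1.957 × 10⁹ J
48.9 × 4.354 × 10⁻¹⁸ / 1.957 × 10⁹ = 1.088 × 10⁻²⁵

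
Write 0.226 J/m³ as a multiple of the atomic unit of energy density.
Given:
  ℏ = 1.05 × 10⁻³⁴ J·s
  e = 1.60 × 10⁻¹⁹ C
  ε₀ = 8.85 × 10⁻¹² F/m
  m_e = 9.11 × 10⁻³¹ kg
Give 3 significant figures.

atomic unit of energy density: u_au = E_h/a₀³ = m_e⁴e¹⁰/((4πε₀)⁵ℏ⁸) = 3.01 × 10¹³ J/m³.
0.226 / 3.01 × 10¹³ = 7.50 × 10⁻¹⁵

7.50 × 10⁻¹⁵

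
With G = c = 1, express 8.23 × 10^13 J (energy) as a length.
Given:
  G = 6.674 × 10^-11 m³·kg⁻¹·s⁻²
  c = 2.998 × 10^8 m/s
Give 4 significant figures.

Energy → length via G/c⁴.
8.23 × 10^13 J × (G/c⁴) = 6.799 × 10^-31 m

6.799 × 10^-31 m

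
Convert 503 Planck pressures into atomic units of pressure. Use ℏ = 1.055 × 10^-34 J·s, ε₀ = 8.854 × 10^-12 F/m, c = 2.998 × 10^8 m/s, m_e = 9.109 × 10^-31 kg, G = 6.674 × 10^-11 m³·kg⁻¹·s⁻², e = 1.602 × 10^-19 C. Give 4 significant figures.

Planck pressure: p_P = c⁷/(ℏG²) = 4.632 × 10^113 Pa
atomic unit of pressure: P_au = E_h/a₀³ = m_e⁴e¹⁰/((4πε₀)⁵ℏ⁸) = 2.929 × 10^13 Pa
503 × 4.632 × 10^113 / 2.929 × 10^13 = 7.955 × 10^102

7.955 × 10^102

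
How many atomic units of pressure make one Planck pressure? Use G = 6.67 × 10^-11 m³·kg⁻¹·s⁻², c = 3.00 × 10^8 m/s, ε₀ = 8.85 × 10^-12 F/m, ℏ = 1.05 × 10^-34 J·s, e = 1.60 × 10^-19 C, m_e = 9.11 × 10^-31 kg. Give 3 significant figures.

Planck pressure: p_P = c⁷/(ℏG²) = 4.68 × 10^113 Pa
atomic unit of pressure: P_au = E_h/a₀³ = m_e⁴e¹⁰/((4πε₀)⁵ℏ⁸) = 3.01 × 10^13 Pa
ratio = 4.68 × 10^113 / 3.01 × 10^13 = 1.55 × 10^100

1.55 × 10^100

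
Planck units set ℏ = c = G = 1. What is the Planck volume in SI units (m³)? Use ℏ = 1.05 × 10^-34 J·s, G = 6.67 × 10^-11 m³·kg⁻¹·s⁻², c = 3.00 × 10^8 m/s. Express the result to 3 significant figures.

The unique combination of the constants set to 1 with dimensions of volume is V_P = (ℏG/c³)^(3/2).
  = √(1.75 × 10^-209)
  = 4.18 × 10^-105 m³

4.18 × 10^-105 m³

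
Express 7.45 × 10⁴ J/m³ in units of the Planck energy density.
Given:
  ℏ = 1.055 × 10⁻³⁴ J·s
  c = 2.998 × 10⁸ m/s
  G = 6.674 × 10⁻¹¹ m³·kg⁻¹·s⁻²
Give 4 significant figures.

Planck energy density: u_P = c⁷/(ℏG²) = 4.632 × 10¹¹³ J/m³.
7.45 × 10⁴ / 4.632 × 10¹¹³ = 1.608 × 10⁻¹⁰⁹

1.608 × 10⁻¹⁰⁹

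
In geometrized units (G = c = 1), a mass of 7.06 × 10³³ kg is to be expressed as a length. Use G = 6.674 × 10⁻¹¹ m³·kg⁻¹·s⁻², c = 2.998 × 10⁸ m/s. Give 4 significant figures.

In G = c = 1 units mass has dimensions of length; the conversion factor is G/c².
7.06 × 10³³ kg × (G/c²) = 5.242 × 10⁶ m

5.242 × 10⁶ m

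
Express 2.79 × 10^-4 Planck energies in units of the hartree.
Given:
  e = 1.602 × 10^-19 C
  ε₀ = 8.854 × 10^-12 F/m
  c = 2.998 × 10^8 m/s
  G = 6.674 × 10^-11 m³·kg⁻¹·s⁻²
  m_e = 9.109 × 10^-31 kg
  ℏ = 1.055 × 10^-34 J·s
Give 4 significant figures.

1.254 × 10^23

Planck energy: E_P = √(ℏc⁵/G) = 1.957 × 10^9 J
hartree: E_h = m_e e⁴/(4πε₀ℏ)² = 4.354 × 10^-18 J
2.79 × 10^-4 × 1.957 × 10^9 / 4.354 × 10^-18 = 1.254 × 10^23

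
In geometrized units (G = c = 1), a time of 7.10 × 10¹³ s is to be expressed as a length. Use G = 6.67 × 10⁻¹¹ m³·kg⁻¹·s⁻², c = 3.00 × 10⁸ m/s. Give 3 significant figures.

Time → length via c.
7.10 × 10¹³ s × (c) = 2.13 × 10²² m

2.13 × 10²² m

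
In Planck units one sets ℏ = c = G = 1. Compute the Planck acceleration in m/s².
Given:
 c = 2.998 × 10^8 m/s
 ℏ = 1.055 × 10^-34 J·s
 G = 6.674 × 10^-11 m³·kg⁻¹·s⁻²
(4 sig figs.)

a_P = √(c⁷/(ℏG))
  = √(3.092 × 10^103)
  = 5.560 × 10^51 m/s²

5.560 × 10^51 m/s²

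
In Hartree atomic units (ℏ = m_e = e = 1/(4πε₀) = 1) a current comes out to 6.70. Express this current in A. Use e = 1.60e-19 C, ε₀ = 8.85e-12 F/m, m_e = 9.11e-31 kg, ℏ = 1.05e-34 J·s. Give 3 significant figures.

0.0447 A

One atomic unit of electric current: I_au = e E_h/ℏ = m_e e⁵/((4πε₀)²ℏ³) = 6.67e-3 A.
6.70 × 6.67e-3 A = 0.0447 A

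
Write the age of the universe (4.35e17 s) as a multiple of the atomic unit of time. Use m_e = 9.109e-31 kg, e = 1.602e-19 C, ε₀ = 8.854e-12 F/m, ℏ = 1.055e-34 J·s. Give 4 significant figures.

atomic unit of time: τ_au = (4πε₀)²ℏ³/(m_e e⁴) = 2.423e-17 s.
4.35e17 / 2.423e-17 = 1.795e34

1.795e34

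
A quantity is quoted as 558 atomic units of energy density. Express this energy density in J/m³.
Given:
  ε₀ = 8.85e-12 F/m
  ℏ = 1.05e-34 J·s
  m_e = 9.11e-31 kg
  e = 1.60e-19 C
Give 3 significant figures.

1.68e16 J/m³

One atomic unit of energy density: u_au = E_h/a₀³ = m_e⁴e¹⁰/((4πε₀)⁵ℏ⁸) = 3.01e13 J/m³.
558 × 3.01e13 J/m³ = 1.68e16 J/m³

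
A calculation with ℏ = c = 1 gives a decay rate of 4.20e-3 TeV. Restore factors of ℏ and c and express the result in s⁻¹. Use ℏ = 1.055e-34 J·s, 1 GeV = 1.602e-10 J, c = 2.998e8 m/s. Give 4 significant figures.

A rate is [E]/ℏ; divide by ℏ.
1 GeV → 1/ℏ × (1 GeV in J) = 1.518e24 s⁻¹.
Convert the energy scale: 4.20e-3 TeV = 4.20 GeV.
Result: 4.20 × 1.518e24 = 6.378e24 s⁻¹.

6.378e24 s⁻¹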